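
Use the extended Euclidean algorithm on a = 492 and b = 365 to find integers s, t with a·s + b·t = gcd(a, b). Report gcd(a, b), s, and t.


Euclidean algorithm on (492, 365) — divide until remainder is 0:
  492 = 1 · 365 + 127
  365 = 2 · 127 + 111
  127 = 1 · 111 + 16
  111 = 6 · 16 + 15
  16 = 1 · 15 + 1
  15 = 15 · 1 + 0
gcd(492, 365) = 1.
Track Bezout coefficients alongside the remainders: start with r₀ = 492 = a·1 + b·0 (s = 1, t = 0) and r₁ = 365 = a·0 + b·1 (s = 0, t = 1); each new remainder r_{k+1} = r_{k-1} − q_k·r_k inherits s_{k+1} = s_{k-1} − q_k·s_k, t_{k+1} = t_{k-1} − q_k·t_k, so r_k = a·s_k + b·t_k at every step:
  q = 1: r = 127, s = 1 − 1·0 = 1, t = 0 − 1·1 = -1  (check: 492·1 + 365·(-1) = 127)
  q = 2: r = 111, s = 0 − 2·1 = -2, t = 1 − 2·(-1) = 3  (check: 492·(-2) + 365·3 = 111)
  q = 1: r = 16, s = 1 − 1·(-2) = 3, t = -1 − 1·3 = -4  (check: 492·3 + 365·(-4) = 16)
  q = 6: r = 15, s = -2 − 6·3 = -20, t = 3 − 6·(-4) = 27  (check: 492·(-20) + 365·27 = 15)
  q = 1: r = 1, s = 3 − 1·(-20) = 23, t = -4 − 1·27 = -31  (check: 492·23 + 365·(-31) = 1)
The row with r = 1 (the gcd) gives the Bezout coefficients s = 23, t = -31.
Result: 492 · (23) + 365 · (-31) = 1.

gcd(492, 365) = 1; s = 23, t = -31 (check: 492·23 + 365·(-31) = 1).


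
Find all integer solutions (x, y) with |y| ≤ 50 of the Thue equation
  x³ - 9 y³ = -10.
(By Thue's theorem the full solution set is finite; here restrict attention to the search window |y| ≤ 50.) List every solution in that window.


The equation is x³ - 9y³ = -10. For fixed y, x³ = 9·y³ − 10, so a solution requires the RHS to be a perfect cube.
Strategy: iterate y from -50 to 50, compute RHS = 9·y³ − 10, and check whether it is a (positive or negative) perfect cube.
Check small values of y:
  y = 0: RHS = -10 is not a perfect cube.
  y = 1: RHS = -1 = (-1)³ ⇒ x = -1 works.
  y = -1: RHS = -19 is not a perfect cube.
  y = 2: RHS = 62 is not a perfect cube.
  y = -2: RHS = -82 is not a perfect cube.
  y = 3: RHS = 233 is not a perfect cube.
  y = -3: RHS = -253 is not a perfect cube.
Continuing the search up to |y| = 50 finds no further solutions beyond those listed.
Collected solutions: (-1, 1).

Solutions (with |y| ≤ 50): (-1, 1).


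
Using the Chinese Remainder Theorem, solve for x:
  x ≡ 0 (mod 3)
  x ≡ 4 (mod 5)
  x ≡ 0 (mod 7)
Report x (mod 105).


Moduli 3, 5, 7 are pairwise coprime; by CRT there is a unique solution modulo M = 3 · 5 · 7 = 105.
Solve pairwise, accumulating the modulus:
  Start with x ≡ 0 (mod 3).
  Combine with x ≡ 4 (mod 5): since gcd(3, 5) = 1, we get a unique residue mod 15.
    Write x = 0 + 3·t and substitute into x ≡ 4 (mod 5): 3·t ≡ 4 − 0 = 4 (mod 5).
    The inverse of 3 mod 5 is 2 (since 3·2 = 6 = 1·5 + 1), so t ≡ 2·4 = 8 ≡ 3 (mod 5).
    Then x = 0 + 3·3 = 9, valid modulo lcm(3, 5) = 15: x ≡ 9 (mod 15).
  Combine with x ≡ 0 (mod 7): since gcd(15, 7) = 1, we get a unique residue mod 105.
    Write x = 9 + 15·t and substitute into x ≡ 0 (mod 7): 15·t ≡ 0 − 9 = -9 (mod 7).
    Reduce coefficients mod 7: 1·t ≡ 5 (mod 7).
    So t ≡ 5 (mod 7).
    Then x = 9 + 15·5 = 84, valid modulo lcm(15, 7) = 105: x ≡ 84 (mod 105).
Verify: 84 mod 3 = 0 ✓, 84 mod 5 = 4 ✓, 84 mod 7 = 0 ✓.

x ≡ 84 (mod 105).


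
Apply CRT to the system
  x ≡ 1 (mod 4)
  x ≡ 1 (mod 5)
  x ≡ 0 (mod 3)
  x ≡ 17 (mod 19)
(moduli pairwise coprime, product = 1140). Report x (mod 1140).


Product of moduli M = 4 · 5 · 3 · 19 = 1140.
Merge one congruence at a time:
  Start: x ≡ 1 (mod 4).
  Combine with x ≡ 1 (mod 5); new modulus lcm = 20.
    Write x = 1 + 4·t and substitute into x ≡ 1 (mod 5): 4·t ≡ 1 − 1 = 0 (mod 5).
    The inverse of 4 mod 5 is 4 (since 4·4 = 16 = 3·5 + 1), so t ≡ 4·0 = 0 ≡ 0 (mod 5).
    Then x = 1 + 4·0 = 1, valid modulo lcm(4, 5) = 20: x ≡ 1 (mod 20).
  Combine with x ≡ 0 (mod 3); new modulus lcm = 60.
    Write x = 1 + 20·t and substitute into x ≡ 0 (mod 3): 20·t ≡ 0 − 1 = -1 (mod 3).
    Reduce coefficients mod 3: 2·t ≡ 2 (mod 3).
    The inverse of 2 mod 3 is 2 (since 2·2 = 4 = 1·3 + 1), so t ≡ 2·2 = 4 ≡ 1 (mod 3).
    Then x = 1 + 20·1 = 21, valid modulo lcm(20, 3) = 60: x ≡ 21 (mod 60).
  Combine with x ≡ 17 (mod 19); new modulus lcm = 1140.
    Write x = 21 + 60·t and substitute into x ≡ 17 (mod 19): 60·t ≡ 17 − 21 = -4 (mod 19).
    Reduce coefficients mod 19: 3·t ≡ 15 (mod 19).
    The inverse of 3 mod 19 is 13 (since 3·13 = 39 = 2·19 + 1), so t ≡ 13·15 = 195 ≡ 5 (mod 19).
    Then x = 21 + 60·5 = 321, valid modulo lcm(60, 19) = 1140: x ≡ 321 (mod 1140).
Verify against each original: 321 mod 4 = 1, 321 mod 5 = 1, 321 mod 3 = 0, 321 mod 19 = 17.

x ≡ 321 (mod 1140).


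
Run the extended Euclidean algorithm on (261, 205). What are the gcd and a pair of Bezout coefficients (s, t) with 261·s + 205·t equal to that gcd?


Euclidean algorithm on (261, 205) — divide until remainder is 0:
  261 = 1 · 205 + 56
  205 = 3 · 56 + 37
  56 = 1 · 37 + 19
  37 = 1 · 19 + 18
  19 = 1 · 18 + 1
  18 = 18 · 1 + 0
gcd(261, 205) = 1.
Track Bezout coefficients alongside the remainders: start with r₀ = 261 = a·1 + b·0 (s = 1, t = 0) and r₁ = 205 = a·0 + b·1 (s = 0, t = 1); each new remainder r_{k+1} = r_{k-1} − q_k·r_k inherits s_{k+1} = s_{k-1} − q_k·s_k, t_{k+1} = t_{k-1} − q_k·t_k, so r_k = a·s_k + b·t_k at every step:
  q = 1: r = 56, s = 1 − 1·0 = 1, t = 0 − 1·1 = -1  (check: 261·1 + 205·(-1) = 56)
  q = 3: r = 37, s = 0 − 3·1 = -3, t = 1 − 3·(-1) = 4  (check: 261·(-3) + 205·4 = 37)
  q = 1: r = 19, s = 1 − 1·(-3) = 4, t = -1 − 1·4 = -5  (check: 261·4 + 205·(-5) = 19)
  q = 1: r = 18, s = -3 − 1·4 = -7, t = 4 − 1·(-5) = 9  (check: 261·(-7) + 205·9 = 18)
  q = 1: r = 1, s = 4 − 1·(-7) = 11, t = -5 − 1·9 = -14  (check: 261·11 + 205·(-14) = 1)
The row with r = 1 (the gcd) gives the Bezout coefficients s = 11, t = -14.
Result: 261 · (11) + 205 · (-14) = 1.

gcd(261, 205) = 1; s = 11, t = -14 (check: 261·11 + 205·(-14) = 1).


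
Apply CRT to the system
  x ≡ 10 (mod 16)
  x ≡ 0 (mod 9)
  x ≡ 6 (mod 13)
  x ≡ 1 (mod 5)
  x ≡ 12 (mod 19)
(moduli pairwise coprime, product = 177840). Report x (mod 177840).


Product of moduli M = 16 · 9 · 13 · 5 · 19 = 177840.
Merge one congruence at a time:
  Start: x ≡ 10 (mod 16).
  Combine with x ≡ 0 (mod 9); new modulus lcm = 144.
    Write x = 10 + 16·t and substitute into x ≡ 0 (mod 9): 16·t ≡ 0 − 10 = -10 (mod 9).
    Reduce coefficients mod 9: 7·t ≡ 8 (mod 9).
    The inverse of 7 mod 9 is 4 (since 7·4 = 28 = 3·9 + 1), so t ≡ 4·8 = 32 ≡ 5 (mod 9).
    Then x = 10 + 16·5 = 90, valid modulo lcm(16, 9) = 144: x ≡ 90 (mod 144).
  Combine with x ≡ 6 (mod 13); new modulus lcm = 1872.
    Write x = 90 + 144·t and substitute into x ≡ 6 (mod 13): 144·t ≡ 6 − 90 = -84 (mod 13).
    Reduce coefficients mod 13: 1·t ≡ 7 (mod 13).
    So t ≡ 7 (mod 13).
    Then x = 90 + 144·7 = 1098, valid modulo lcm(144, 13) = 1872: x ≡ 1098 (mod 1872).
  Combine with x ≡ 1 (mod 5); new modulus lcm = 9360.
    Write x = 1098 + 1872·t and substitute into x ≡ 1 (mod 5): 1872·t ≡ 1 − 1098 = -1097 (mod 5).
    Reduce coefficients mod 5: 2·t ≡ 3 (mod 5).
    The inverse of 2 mod 5 is 3 (since 2·3 = 6 = 1·5 + 1), so t ≡ 3·3 = 9 ≡ 4 (mod 5).
    Then x = 1098 + 1872·4 = 8586, valid modulo lcm(1872, 5) = 9360: x ≡ 8586 (mod 9360).
  Combine with x ≡ 12 (mod 19); new modulus lcm = 177840.
    Write x = 8586 + 9360·t and substitute into x ≡ 12 (mod 19): 9360·t ≡ 12 − 8586 = -8574 (mod 19).
    Reduce coefficients mod 19: 12·t ≡ 14 (mod 19).
    The inverse of 12 mod 19 is 8 (since 12·8 = 96 = 5·19 + 1), so t ≡ 8·14 = 112 ≡ 17 (mod 19).
    Then x = 8586 + 9360·17 = 167706, valid modulo lcm(9360, 19) = 177840: x ≡ 167706 (mod 177840).
Verify against each original: 167706 mod 16 = 10, 167706 mod 9 = 0, 167706 mod 13 = 6, 167706 mod 5 = 1, 167706 mod 19 = 12.

x ≡ 167706 (mod 177840).


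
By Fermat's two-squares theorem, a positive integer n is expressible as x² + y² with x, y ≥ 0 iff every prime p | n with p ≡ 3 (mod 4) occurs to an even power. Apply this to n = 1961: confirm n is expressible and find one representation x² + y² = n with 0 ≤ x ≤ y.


Step 1: Factor n = 1961 = 37 · 53.
Step 2: Check the mod-4 condition on each prime factor: 37 ≡ 1 (mod 4), exponent 1; 53 ≡ 1 (mod 4), exponent 1.
All primes ≡ 3 (mod 4) appear to even exponent (or don't appear), so by the two-squares theorem n IS expressible as a sum of two squares.
Step 3: Build a representation. Here n = 37 · 53 is a product of primes ≡ 1 (mod 4). Each prime p ≡ 1 (mod 4) is itself a sum of two squares; find a² by testing p − a² for a perfect square:
  37: 37 − 1² = 36 = 6² ⇒ 37 = 1² + 6².
  53: 53 − 1² = 52, 53 − 2² = 49 = 7² ⇒ 53 = 2² + 7².
  Combine using the Brahmagupta–Fibonacci identity (a² + b²)(c² + d²) = (ac − bd)² + (ad + bc)² = (ac + bd)² + (ad − bc)²:
  37 · 53 = 1961: from (1² + 6²)(2² + 7²), take (1·2 − 6·7, 1·7 + 6·2) = (2 − 42, 7 + 12) = (-40, 19); dropping signs (only squares matter) gives (40, 19); check 40² + 19² = 1600 + 361 = 1961 ✓.
Step 4: Order so x ≤ y and verify: 19² + 40² = 361 + 1600 = 1961 = n. ✓

n = 1961 = 19² + 40² (one valid representation with x ≤ y).


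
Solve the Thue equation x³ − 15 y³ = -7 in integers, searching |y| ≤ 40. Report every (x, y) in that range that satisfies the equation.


The equation is x³ - 15y³ = -7. For fixed y, x³ = 15·y³ − 7, so a solution requires the RHS to be a perfect cube.
Strategy: iterate y from -40 to 40, compute RHS = 15·y³ − 7, and check whether it is a (positive or negative) perfect cube.
Check small values of y:
  y = 0: RHS = -7 is not a perfect cube.
  y = 1: RHS = 8 = (2)³ ⇒ x = 2 works.
  y = -1: RHS = -22 is not a perfect cube.
  y = 2: RHS = 113 is not a perfect cube.
  y = -2: RHS = -127 is not a perfect cube.
  y = 3: RHS = 398 is not a perfect cube.
  y = -3: RHS = -412 is not a perfect cube.
Continuing the search up to |y| = 40 finds no further solutions beyond those listed.
Collected solutions: (2, 1).

Solutions (with |y| ≤ 40): (2, 1).


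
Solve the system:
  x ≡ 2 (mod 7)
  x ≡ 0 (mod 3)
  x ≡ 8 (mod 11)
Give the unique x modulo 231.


Moduli 7, 3, 11 are pairwise coprime; by CRT there is a unique solution modulo M = 7 · 3 · 11 = 231.
Solve pairwise, accumulating the modulus:
  Start with x ≡ 2 (mod 7).
  Combine with x ≡ 0 (mod 3): since gcd(7, 3) = 1, we get a unique residue mod 21.
    Write x = 2 + 7·t and substitute into x ≡ 0 (mod 3): 7·t ≡ 0 − 2 = -2 (mod 3).
    Reduce coefficients mod 3: 1·t ≡ 1 (mod 3).
    So t ≡ 1 (mod 3).
    Then x = 2 + 7·1 = 9, valid modulo lcm(7, 3) = 21: x ≡ 9 (mod 21).
  Combine with x ≡ 8 (mod 11): since gcd(21, 11) = 1, we get a unique residue mod 231.
    Write x = 9 + 21·t and substitute into x ≡ 8 (mod 11): 21·t ≡ 8 − 9 = -1 (mod 11).
    Reduce coefficients mod 11: 10·t ≡ 10 (mod 11).
    The inverse of 10 mod 11 is 10 (since 10·10 = 100 = 9·11 + 1), so t ≡ 10·10 = 100 ≡ 1 (mod 11).
    Then x = 9 + 21·1 = 30, valid modulo lcm(21, 11) = 231: x ≡ 30 (mod 231).
Verify: 30 mod 7 = 2 ✓, 30 mod 3 = 0 ✓, 30 mod 11 = 8 ✓.

x ≡ 30 (mod 231).


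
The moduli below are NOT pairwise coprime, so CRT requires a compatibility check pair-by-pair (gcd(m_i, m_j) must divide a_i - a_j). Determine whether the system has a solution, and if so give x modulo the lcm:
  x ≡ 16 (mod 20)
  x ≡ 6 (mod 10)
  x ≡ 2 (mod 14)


Moduli 20, 10, 14 are not pairwise coprime, so CRT works modulo lcm(m_i) when all pairwise compatibility conditions hold.
Pairwise compatibility: gcd(m_i, m_j) must divide a_i - a_j for every pair.
Merge one congruence at a time:
  Start: x ≡ 16 (mod 20).
  Combine with x ≡ 6 (mod 10): gcd(20, 10) = 10; 6 - 16 = -10, which IS divisible by 10, so compatible.
    Write x = 16 + 20·t and substitute into x ≡ 6 (mod 10): 20·t ≡ 6 − 16 = -10 (mod 10).
    Divide the congruence (and modulus) by g = 10: 2·t ≡ -1 (mod 1).
    Modulo 1 every t works; take t = 0.
    Then x = 16 + 20·0 = 16, valid modulo lcm(20, 10) = 20: x ≡ 16 (mod 20).
  Combine with x ≡ 2 (mod 14): gcd(20, 14) = 2; 2 - 16 = -14, which IS divisible by 2, so compatible.
    Write x = 16 + 20·t and substitute into x ≡ 2 (mod 14): 20·t ≡ 2 − 16 = -14 (mod 14).
    Divide the congruence (and modulus) by g = 2: 10·t ≡ -7 (mod 7).
    Reduce coefficients mod 7: 3·t ≡ 0 (mod 7).
    The inverse of 3 mod 7 is 5 (since 3·5 = 15 = 2·7 + 1), so t ≡ 5·0 = 0 ≡ 0 (mod 7).
    Then x = 16 + 20·0 = 16, valid modulo lcm(20, 14) = 140: x ≡ 16 (mod 140).
Verify: 16 mod 20 = 16, 16 mod 10 = 6, 16 mod 14 = 2.

x ≡ 16 (mod 140).


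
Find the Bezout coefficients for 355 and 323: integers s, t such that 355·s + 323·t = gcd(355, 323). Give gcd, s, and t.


Euclidean algorithm on (355, 323) — divide until remainder is 0:
  355 = 1 · 323 + 32
  323 = 10 · 32 + 3
  32 = 10 · 3 + 2
  3 = 1 · 2 + 1
  2 = 2 · 1 + 0
gcd(355, 323) = 1.
Track Bezout coefficients alongside the remainders: start with r₀ = 355 = a·1 + b·0 (s = 1, t = 0) and r₁ = 323 = a·0 + b·1 (s = 0, t = 1); each new remainder r_{k+1} = r_{k-1} − q_k·r_k inherits s_{k+1} = s_{k-1} − q_k·s_k, t_{k+1} = t_{k-1} − q_k·t_k, so r_k = a·s_k + b·t_k at every step:
  q = 1: r = 32, s = 1 − 1·0 = 1, t = 0 − 1·1 = -1  (check: 355·1 + 323·(-1) = 32)
  q = 10: r = 3, s = 0 − 10·1 = -10, t = 1 − 10·(-1) = 11  (check: 355·(-10) + 323·11 = 3)
  q = 10: r = 2, s = 1 − 10·(-10) = 101, t = -1 − 10·11 = -111  (check: 355·101 + 323·(-111) = 2)
  q = 1: r = 1, s = -10 − 1·101 = -111, t = 11 − 1·(-111) = 122  (check: 355·(-111) + 323·122 = 1)
The row with r = 1 (the gcd) gives the Bezout coefficients s = -111, t = 122.
Result: 355 · (-111) + 323 · (122) = 1.

gcd(355, 323) = 1; s = -111, t = 122 (check: 355·(-111) + 323·122 = 1).


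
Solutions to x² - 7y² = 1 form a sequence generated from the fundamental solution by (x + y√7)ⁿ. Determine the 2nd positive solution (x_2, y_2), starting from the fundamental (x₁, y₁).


Step 1: Find the fundamental solution (x₁, y₁) of x² - 7y² = 1.
  Expand √7 as a continued fraction. a₀ = ⌊√7⌋ = 2; iterate m_{k+1} = d_k·a_k − m_k, d_{k+1} = (7 − m_{k+1}²)/d_k, a_{k+1} = ⌊(a₀ + m_{k+1})/d_{k+1}⌋ (starting m₀ = 0, d₀ = 1), with convergents p_k = a_k·p_{k-1} + p_{k-2}, q_k = a_k·q_{k-1} + q_{k-2} (p₋₁ = 1, q₋₁ = 0):
  k = 0: a₀ = 2; p₀/q₀ = 2/1; p₀² − 7·q₀² = 4 − 7 = -3.
  k = 1: m = 2, d = 3, a = ⌊(2 + 2)/3⌋ = 1; p/q = (1·2 + 1)/(1·1 + 0) = 3/1; p² − 7·q² = 9 − 7 = 2.
  k = 2: m = 1, d = 2, a = ⌊(2 + 1)/2⌋ = 1; p/q = (1·3 + 2)/(1·1 + 1) = 5/2; p² − 7·q² = 25 − 28 = -3.
  k = 3: m = 1, d = 3, a = ⌊(2 + 1)/3⌋ = 1; p/q = (1·5 + 3)/(1·2 + 1) = 8/3; p² − 7·q² = 64 − 63 = 1.
  The first convergent with p² − 7·q² = 1 gives the fundamental solution (x₁, y₁) = (8, 3).
Step 2: Apply the recurrence (x_{n+1}, y_{n+1}) = (x₁x_n + 7y₁y_n, x₁y_n + y₁x_n) repeatedly.
  From (x_1, y_1) = (8, 3): x_2 = 8·8 + 7·3·3 = 127; y_2 = 8·3 + 3·8 = 48.
Step 3: Verify x_2² - 7·y_2² = 16129 - 16128 = 1 (should be 1). ✓

(x_1, y_1) = (8, 3); (x_2, y_2) = (127, 48).


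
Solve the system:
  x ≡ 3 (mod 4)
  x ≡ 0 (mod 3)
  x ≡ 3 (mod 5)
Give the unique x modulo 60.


Moduli 4, 3, 5 are pairwise coprime; by CRT there is a unique solution modulo M = 4 · 3 · 5 = 60.
Solve pairwise, accumulating the modulus:
  Start with x ≡ 3 (mod 4).
  Combine with x ≡ 0 (mod 3): since gcd(4, 3) = 1, we get a unique residue mod 12.
    Write x = 3 + 4·t and substitute into x ≡ 0 (mod 3): 4·t ≡ 0 − 3 = -3 (mod 3).
    Reduce coefficients mod 3: 1·t ≡ 0 (mod 3).
    So t ≡ 0 (mod 3).
    Then x = 3 + 4·0 = 3, valid modulo lcm(4, 3) = 12: x ≡ 3 (mod 12).
  Combine with x ≡ 3 (mod 5): since gcd(12, 5) = 1, we get a unique residue mod 60.
    Write x = 3 + 12·t and substitute into x ≡ 3 (mod 5): 12·t ≡ 3 − 3 = 0 (mod 5).
    Reduce coefficients mod 5: 2·t ≡ 0 (mod 5).
    The inverse of 2 mod 5 is 3 (since 2·3 = 6 = 1·5 + 1), so t ≡ 3·0 = 0 ≡ 0 (mod 5).
    Then x = 3 + 12·0 = 3, valid modulo lcm(12, 5) = 60: x ≡ 3 (mod 60).
Verify: 3 mod 4 = 3 ✓, 3 mod 3 = 0 ✓, 3 mod 5 = 3 ✓.

x ≡ 3 (mod 60).


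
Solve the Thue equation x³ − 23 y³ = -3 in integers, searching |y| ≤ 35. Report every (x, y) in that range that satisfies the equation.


The equation is x³ - 23y³ = -3. For fixed y, x³ = 23·y³ − 3, so a solution requires the RHS to be a perfect cube.
Strategy: iterate y from -35 to 35, compute RHS = 23·y³ − 3, and check whether it is a (positive or negative) perfect cube.
Check small values of y:
  y = 0: RHS = -3 is not a perfect cube.
  y = 1: RHS = 20 is not a perfect cube.
  y = -1: RHS = -26 is not a perfect cube.
  y = 2: RHS = 181 is not a perfect cube.
  y = -2: RHS = -187 is not a perfect cube.
  y = 3: RHS = 618 is not a perfect cube.
  y = -3: RHS = -624 is not a perfect cube.
Continuing the search up to |y| = 35 finds no solutions either.
No (x, y) in the scanned range satisfies the equation.

No integer solutions with |y| ≤ 35.


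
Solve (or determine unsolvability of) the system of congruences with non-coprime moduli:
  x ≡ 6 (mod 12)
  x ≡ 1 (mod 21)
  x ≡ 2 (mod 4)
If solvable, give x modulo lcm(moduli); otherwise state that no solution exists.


Moduli 12, 21, 4 are not pairwise coprime, so CRT works modulo lcm(m_i) when all pairwise compatibility conditions hold.
Pairwise compatibility: gcd(m_i, m_j) must divide a_i - a_j for every pair.
Merge one congruence at a time:
  Start: x ≡ 6 (mod 12).
  Combine with x ≡ 1 (mod 21): gcd(12, 21) = 3, and 1 - 6 = -5 is NOT divisible by 3.
    ⇒ system is inconsistent (no integer solution).

No solution (the system is inconsistent).


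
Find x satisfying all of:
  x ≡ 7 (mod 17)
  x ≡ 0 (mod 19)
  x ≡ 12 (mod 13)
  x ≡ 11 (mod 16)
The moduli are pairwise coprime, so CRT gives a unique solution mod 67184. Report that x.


Product of moduli M = 17 · 19 · 13 · 16 = 67184.
Merge one congruence at a time:
  Start: x ≡ 7 (mod 17).
  Combine with x ≡ 0 (mod 19); new modulus lcm = 323.
    Write x = 7 + 17·t and substitute into x ≡ 0 (mod 19): 17·t ≡ 0 − 7 = -7 (mod 19).
    Reduce coefficients mod 19: 17·t ≡ 12 (mod 19).
    The inverse of 17 mod 19 is 9 (since 17·9 = 153 = 8·19 + 1), so t ≡ 9·12 = 108 ≡ 13 (mod 19).
    Then x = 7 + 17·13 = 228, valid modulo lcm(17, 19) = 323: x ≡ 228 (mod 323).
  Combine with x ≡ 12 (mod 13); new modulus lcm = 4199.
    Write x = 228 + 323·t and substitute into x ≡ 12 (mod 13): 323·t ≡ 12 − 228 = -216 (mod 13).
    Reduce coefficients mod 13: 11·t ≡ 5 (mod 13).
    The inverse of 11 mod 13 is 6 (since 11·6 = 66 = 5·13 + 1), so t ≡ 6·5 = 30 ≡ 4 (mod 13).
    Then x = 228 + 323·4 = 1520, valid modulo lcm(323, 13) = 4199: x ≡ 1520 (mod 4199).
  Combine with x ≡ 11 (mod 16); new modulus lcm = 67184.
    Write x = 1520 + 4199·t and substitute into x ≡ 11 (mod 16): 4199·t ≡ 11 − 1520 = -1509 (mod 16).
    Reduce coefficients mod 16: 7·t ≡ 11 (mod 16).
    The inverse of 7 mod 16 is 7 (since 7·7 = 49 = 3·16 + 1), so t ≡ 7·11 = 77 ≡ 13 (mod 16).
    Then x = 1520 + 4199·13 = 56107, valid modulo lcm(4199, 16) = 67184: x ≡ 56107 (mod 67184).
Verify against each original: 56107 mod 17 = 7, 56107 mod 19 = 0, 56107 mod 13 = 12, 56107 mod 16 = 11.

x ≡ 56107 (mod 67184).


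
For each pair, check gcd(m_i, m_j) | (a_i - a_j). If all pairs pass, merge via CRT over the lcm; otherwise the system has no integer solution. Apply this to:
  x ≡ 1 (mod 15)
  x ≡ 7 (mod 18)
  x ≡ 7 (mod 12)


Moduli 15, 18, 12 are not pairwise coprime, so CRT works modulo lcm(m_i) when all pairwise compatibility conditions hold.
Pairwise compatibility: gcd(m_i, m_j) must divide a_i - a_j for every pair.
Merge one congruence at a time:
  Start: x ≡ 1 (mod 15).
  Combine with x ≡ 7 (mod 18): gcd(15, 18) = 3; 7 - 1 = 6, which IS divisible by 3, so compatible.
    Write x = 1 + 15·t and substitute into x ≡ 7 (mod 18): 15·t ≡ 7 − 1 = 6 (mod 18).
    Divide the congruence (and modulus) by g = 3: 5·t ≡ 2 (mod 6).
    The inverse of 5 mod 6 is 5 (since 5·5 = 25 = 4·6 + 1), so t ≡ 5·2 = 10 ≡ 4 (mod 6).
    Then x = 1 + 15·4 = 61, valid modulo lcm(15, 18) = 90: x ≡ 61 (mod 90).
  Combine with x ≡ 7 (mod 12): gcd(90, 12) = 6; 7 - 61 = -54, which IS divisible by 6, so compatible.
    Write x = 61 + 90·t and substitute into x ≡ 7 (mod 12): 90·t ≡ 7 − 61 = -54 (mod 12).
    Divide the congruence (and modulus) by g = 6: 15·t ≡ -9 (mod 2).
    Reduce coefficients mod 2: 1·t ≡ 1 (mod 2).
    So t ≡ 1 (mod 2).
    Then x = 61 + 90·1 = 151, valid modulo lcm(90, 12) = 180: x ≡ 151 (mod 180).
Verify: 151 mod 15 = 1, 151 mod 18 = 7, 151 mod 12 = 7.

x ≡ 151 (mod 180).


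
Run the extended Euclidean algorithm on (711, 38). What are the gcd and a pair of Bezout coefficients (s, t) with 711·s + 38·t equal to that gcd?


Euclidean algorithm on (711, 38) — divide until remainder is 0:
  711 = 18 · 38 + 27
  38 = 1 · 27 + 11
  27 = 2 · 11 + 5
  11 = 2 · 5 + 1
  5 = 5 · 1 + 0
gcd(711, 38) = 1.
Track Bezout coefficients alongside the remainders: start with r₀ = 711 = a·1 + b·0 (s = 1, t = 0) and r₁ = 38 = a·0 + b·1 (s = 0, t = 1); each new remainder r_{k+1} = r_{k-1} − q_k·r_k inherits s_{k+1} = s_{k-1} − q_k·s_k, t_{k+1} = t_{k-1} − q_k·t_k, so r_k = a·s_k + b·t_k at every step:
  q = 18: r = 27, s = 1 − 18·0 = 1, t = 0 − 18·1 = -18  (check: 711·1 + 38·(-18) = 27)
  q = 1: r = 11, s = 0 − 1·1 = -1, t = 1 − 1·(-18) = 19  (check: 711·(-1) + 38·19 = 11)
  q = 2: r = 5, s = 1 − 2·(-1) = 3, t = -18 − 2·19 = -56  (check: 711·3 + 38·(-56) = 5)
  q = 2: r = 1, s = -1 − 2·3 = -7, t = 19 − 2·(-56) = 131  (check: 711·(-7) + 38·131 = 1)
The row with r = 1 (the gcd) gives the Bezout coefficients s = -7, t = 131.
Result: 711 · (-7) + 38 · (131) = 1.

gcd(711, 38) = 1; s = -7, t = 131 (check: 711·(-7) + 38·131 = 1).


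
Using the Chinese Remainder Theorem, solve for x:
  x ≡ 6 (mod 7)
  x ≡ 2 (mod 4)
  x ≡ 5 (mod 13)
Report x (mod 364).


Moduli 7, 4, 13 are pairwise coprime; by CRT there is a unique solution modulo M = 7 · 4 · 13 = 364.
Solve pairwise, accumulating the modulus:
  Start with x ≡ 6 (mod 7).
  Combine with x ≡ 2 (mod 4): since gcd(7, 4) = 1, we get a unique residue mod 28.
    Write x = 6 + 7·t and substitute into x ≡ 2 (mod 4): 7·t ≡ 2 − 6 = -4 (mod 4).
    Reduce coefficients mod 4: 3·t ≡ 0 (mod 4).
    The inverse of 3 mod 4 is 3 (since 3·3 = 9 = 2·4 + 1), so t ≡ 3·0 = 0 ≡ 0 (mod 4).
    Then x = 6 + 7·0 = 6, valid modulo lcm(7, 4) = 28: x ≡ 6 (mod 28).
  Combine with x ≡ 5 (mod 13): since gcd(28, 13) = 1, we get a unique residue mod 364.
    Write x = 6 + 28·t and substitute into x ≡ 5 (mod 13): 28·t ≡ 5 − 6 = -1 (mod 13).
    Reduce coefficients mod 13: 2·t ≡ 12 (mod 13).
    The inverse of 2 mod 13 is 7 (since 2·7 = 14 = 1·13 + 1), so t ≡ 7·12 = 84 ≡ 6 (mod 13).
    Then x = 6 + 28·6 = 174, valid modulo lcm(28, 13) = 364: x ≡ 174 (mod 364).
Verify: 174 mod 7 = 6 ✓, 174 mod 4 = 2 ✓, 174 mod 13 = 5 ✓.

x ≡ 174 (mod 364).


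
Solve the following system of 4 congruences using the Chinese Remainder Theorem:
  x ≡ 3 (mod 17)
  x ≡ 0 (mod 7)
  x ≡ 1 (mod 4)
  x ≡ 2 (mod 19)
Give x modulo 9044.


Product of moduli M = 17 · 7 · 4 · 19 = 9044.
Merge one congruence at a time:
  Start: x ≡ 3 (mod 17).
  Combine with x ≡ 0 (mod 7); new modulus lcm = 119.
    Write x = 3 + 17·t and substitute into x ≡ 0 (mod 7): 17·t ≡ 0 − 3 = -3 (mod 7).
    Reduce coefficients mod 7: 3·t ≡ 4 (mod 7).
    The inverse of 3 mod 7 is 5 (since 3·5 = 15 = 2·7 + 1), so t ≡ 5·4 = 20 ≡ 6 (mod 7).
    Then x = 3 + 17·6 = 105, valid modulo lcm(17, 7) = 119: x ≡ 105 (mod 119).
  Combine with x ≡ 1 (mod 4); new modulus lcm = 476.
    Write x = 105 + 119·t and substitute into x ≡ 1 (mod 4): 119·t ≡ 1 − 105 = -104 (mod 4).
    Reduce coefficients mod 4: 3·t ≡ 0 (mod 4).
    The inverse of 3 mod 4 is 3 (since 3·3 = 9 = 2·4 + 1), so t ≡ 3·0 = 0 ≡ 0 (mod 4).
    Then x = 105 + 119·0 = 105, valid modulo lcm(119, 4) = 476: x ≡ 105 (mod 476).
  Combine with x ≡ 2 (mod 19); new modulus lcm = 9044.
    Write x = 105 + 476·t and substitute into x ≡ 2 (mod 19): 476·t ≡ 2 − 105 = -103 (mod 19).
    Reduce coefficients mod 19: 1·t ≡ 11 (mod 19).
    So t ≡ 11 (mod 19).
    Then x = 105 + 476·11 = 5341, valid modulo lcm(476, 19) = 9044: x ≡ 5341 (mod 9044).
Verify against each original: 5341 mod 17 = 3, 5341 mod 7 = 0, 5341 mod 4 = 1, 5341 mod 19 = 2.

x ≡ 5341 (mod 9044).


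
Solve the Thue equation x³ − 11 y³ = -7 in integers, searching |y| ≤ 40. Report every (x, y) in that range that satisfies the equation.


The equation is x³ - 11y³ = -7. For fixed y, x³ = 11·y³ − 7, so a solution requires the RHS to be a perfect cube.
Strategy: iterate y from -40 to 40, compute RHS = 11·y³ − 7, and check whether it is a (positive or negative) perfect cube.
Check small values of y:
  y = 0: RHS = -7 is not a perfect cube.
  y = 1: RHS = 4 is not a perfect cube.
  y = -1: RHS = -18 is not a perfect cube.
  y = 2: RHS = 81 is not a perfect cube.
  y = -2: RHS = -95 is not a perfect cube.
  y = 3: RHS = 290 is not a perfect cube.
  y = -3: RHS = -304 is not a perfect cube.
Continuing the search up to |y| = 40 finds no solutions either.
No (x, y) in the scanned range satisfies the equation.

No integer solutions with |y| ≤ 40.


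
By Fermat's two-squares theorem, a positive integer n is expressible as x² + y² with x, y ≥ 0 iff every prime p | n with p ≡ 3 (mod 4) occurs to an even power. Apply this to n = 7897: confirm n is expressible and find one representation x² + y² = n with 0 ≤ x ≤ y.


Step 1: Factor n = 7897 = 53 · 149.
Step 2: Check the mod-4 condition on each prime factor: 53 ≡ 1 (mod 4), exponent 1; 149 ≡ 1 (mod 4), exponent 1.
All primes ≡ 3 (mod 4) appear to even exponent (or don't appear), so by the two-squares theorem n IS expressible as a sum of two squares.
Step 3: Build a representation. Here n = 53 · 149 is a product of primes ≡ 1 (mod 4). Each prime p ≡ 1 (mod 4) is itself a sum of two squares; find a² by testing p − a² for a perfect square:
  53: 53 − 1² = 52, 53 − 2² = 49 = 7² ⇒ 53 = 2² + 7².
  149: 149 − 1² = 148, 149 − 2² = 145, 149 − 3² = 140, 149 − 4² = 133, 149 − 5² = 124, 149 − 6² = 113, 149 − 7² = 100 = 10² ⇒ 149 = 7² + 10².
  Combine using the Brahmagupta–Fibonacci identity (a² + b²)(c² + d²) = (ac − bd)² + (ad + bc)² = (ac + bd)² + (ad − bc)²:
  53 · 149 = 7897: from (2² + 7²)(7² + 10²), take (2·7 − 7·10, 2·10 + 7·7) = (14 − 70, 20 + 49) = (-56, 69); dropping signs (only squares matter) gives (56, 69); check 56² + 69² = 3136 + 4761 = 7897 ✓.
Step 4: Order so x ≤ y and verify: 56² + 69² = 3136 + 4761 = 7897 = n. ✓

n = 7897 = 56² + 69² (one valid representation with x ≤ y).


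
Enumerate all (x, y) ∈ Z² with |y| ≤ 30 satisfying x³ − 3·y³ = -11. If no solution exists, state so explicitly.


The equation is x³ - 3y³ = -11. For fixed y, x³ = 3·y³ − 11, so a solution requires the RHS to be a perfect cube.
Strategy: iterate y from -30 to 30, compute RHS = 3·y³ − 11, and check whether it is a (positive or negative) perfect cube.
Check small values of y:
  y = 0: RHS = -11 is not a perfect cube.
  y = 1: RHS = -8 = (-2)³ ⇒ x = -2 works.
  y = -1: RHS = -14 is not a perfect cube.
  y = 2: RHS = 13 is not a perfect cube.
  y = -2: RHS = -35 is not a perfect cube.
  y = 3: RHS = 70 is not a perfect cube.
  y = -3: RHS = -92 is not a perfect cube.
Continuing the search up to |y| = 30 finds no further solutions beyond those listed.
Collected solutions: (-2, 1).

Solutions (with |y| ≤ 30): (-2, 1).


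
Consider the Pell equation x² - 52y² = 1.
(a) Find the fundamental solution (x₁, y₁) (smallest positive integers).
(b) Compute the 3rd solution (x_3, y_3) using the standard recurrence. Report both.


Step 1: Find the fundamental solution (x₁, y₁) of x² - 52y² = 1.
  Expand √52 as a continued fraction. a₀ = ⌊√52⌋ = 7; iterate m_{k+1} = d_k·a_k − m_k, d_{k+1} = (52 − m_{k+1}²)/d_k, a_{k+1} = ⌊(a₀ + m_{k+1})/d_{k+1}⌋ (starting m₀ = 0, d₀ = 1), with convergents p_k = a_k·p_{k-1} + p_{k-2}, q_k = a_k·q_{k-1} + q_{k-2} (p₋₁ = 1, q₋₁ = 0):
  k = 0: a₀ = 7; p₀/q₀ = 7/1; p₀² − 52·q₀² = 49 − 52 = -3.
  k = 1: m = 7, d = 3, a = ⌊(7 + 7)/3⌋ = 4; p/q = (4·7 + 1)/(4·1 + 0) = 29/4; p² − 52·q² = 841 − 832 = 9.
  k = 2: m = 5, d = 9, a = ⌊(7 + 5)/9⌋ = 1; p/q = (1·29 + 7)/(1·4 + 1) = 36/5; p² − 52·q² = 1296 − 1300 = -4.
  k = 3: m = 4, d = 4, a = ⌊(7 + 4)/4⌋ = 2; p/q = (2·36 + 29)/(2·5 + 4) = 101/14; p² − 52·q² = 10201 − 10192 = 9.
  k = 4: m = 4, d = 9, a = ⌊(7 + 4)/9⌋ = 1; p/q = (1·101 + 36)/(1·14 + 5) = 137/19; p² − 52·q² = 18769 − 18772 = -3.
  k = 5: m = 5, d = 3, a = ⌊(7 + 5)/3⌋ = 4; p/q = (4·137 + 101)/(4·19 + 14) = 649/90; p² − 52·q² = 421201 − 421200 = 1.
  The first convergent with p² − 52·q² = 1 gives the fundamental solution (x₁, y₁) = (649, 90).
Step 2: Apply the recurrence (x_{n+1}, y_{n+1}) = (x₁x_n + 52y₁y_n, x₁y_n + y₁x_n) repeatedly.
  From (x_1, y_1) = (649, 90): x_2 = 649·649 + 52·90·90 = 842401; y_2 = 649·90 + 90·649 = 116820.
  From (x_2, y_2) = (842401, 116820): x_3 = 649·842401 + 52·90·116820 = 1093435849; y_3 = 649·116820 + 90·842401 = 151632270.
Step 3: Verify x_3² - 52·y_3² = 1195601955878350801 - 1195601955878350800 = 1 (should be 1). ✓

(x_1, y_1) = (649, 90); (x_3, y_3) = (1093435849, 151632270).


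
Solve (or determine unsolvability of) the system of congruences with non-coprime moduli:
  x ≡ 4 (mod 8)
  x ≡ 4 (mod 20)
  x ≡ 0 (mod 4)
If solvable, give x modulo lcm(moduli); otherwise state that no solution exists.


Moduli 8, 20, 4 are not pairwise coprime, so CRT works modulo lcm(m_i) when all pairwise compatibility conditions hold.
Pairwise compatibility: gcd(m_i, m_j) must divide a_i - a_j for every pair.
Merge one congruence at a time:
  Start: x ≡ 4 (mod 8).
  Combine with x ≡ 4 (mod 20): gcd(8, 20) = 4; 4 - 4 = 0, which IS divisible by 4, so compatible.
    Write x = 4 + 8·t and substitute into x ≡ 4 (mod 20): 8·t ≡ 4 − 4 = 0 (mod 20).
    Divide the congruence (and modulus) by g = 4: 2·t ≡ 0 (mod 5).
    The inverse of 2 mod 5 is 3 (since 2·3 = 6 = 1·5 + 1), so t ≡ 3·0 = 0 ≡ 0 (mod 5).
    Then x = 4 + 8·0 = 4, valid modulo lcm(8, 20) = 40: x ≡ 4 (mod 40).
  Combine with x ≡ 0 (mod 4): gcd(40, 4) = 4; 0 - 4 = -4, which IS divisible by 4, so compatible.
    Write x = 4 + 40·t and substitute into x ≡ 0 (mod 4): 40·t ≡ 0 − 4 = -4 (mod 4).
    Divide the congruence (and modulus) by g = 4: 10·t ≡ -1 (mod 1).
    Modulo 1 every t works; take t = 0.
    Then x = 4 + 40·0 = 4, valid modulo lcm(40, 4) = 40: x ≡ 4 (mod 40).
Verify: 4 mod 8 = 4, 4 mod 20 = 4, 4 mod 4 = 0.

x ≡ 4 (mod 40).


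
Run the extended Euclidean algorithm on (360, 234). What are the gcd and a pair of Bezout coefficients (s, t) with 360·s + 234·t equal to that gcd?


Euclidean algorithm on (360, 234) — divide until remainder is 0:
  360 = 1 · 234 + 126
  234 = 1 · 126 + 108
  126 = 1 · 108 + 18
  108 = 6 · 18 + 0
gcd(360, 234) = 18.
Track Bezout coefficients alongside the remainders: start with r₀ = 360 = a·1 + b·0 (s = 1, t = 0) and r₁ = 234 = a·0 + b·1 (s = 0, t = 1); each new remainder r_{k+1} = r_{k-1} − q_k·r_k inherits s_{k+1} = s_{k-1} − q_k·s_k, t_{k+1} = t_{k-1} − q_k·t_k, so r_k = a·s_k + b·t_k at every step:
  q = 1: r = 126, s = 1 − 1·0 = 1, t = 0 − 1·1 = -1  (check: 360·1 + 234·(-1) = 126)
  q = 1: r = 108, s = 0 − 1·1 = -1, t = 1 − 1·(-1) = 2  (check: 360·(-1) + 234·2 = 108)
  q = 1: r = 18, s = 1 − 1·(-1) = 2, t = -1 − 1·2 = -3  (check: 360·2 + 234·(-3) = 18)
The row with r = 18 (the gcd) gives the Bezout coefficients s = 2, t = -3.
Result: 360 · (2) + 234 · (-3) = 18.

gcd(360, 234) = 18; s = 2, t = -3 (check: 360·2 + 234·(-3) = 18).


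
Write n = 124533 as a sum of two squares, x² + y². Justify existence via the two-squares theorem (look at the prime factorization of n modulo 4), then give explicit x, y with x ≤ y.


Step 1: Factor n = 124533 = 3^2 · 101 · 137.
Step 2: Check the mod-4 condition on each prime factor: 3 ≡ 3 (mod 4), exponent 2 (must be even); 101 ≡ 1 (mod 4), exponent 1; 137 ≡ 1 (mod 4), exponent 1.
All primes ≡ 3 (mod 4) appear to even exponent (or don't appear), so by the two-squares theorem n IS expressible as a sum of two squares.
Step 3: Build a representation. Group n = k² · m with k = 3 and m = 101 · 137 = 13837 (a product of primes ≡ 1 (mod 4)); a representation of m scales to one of n via (k·x)² + (k·y)² = k²(x² + y²). Each prime p ≡ 1 (mod 4) is itself a sum of two squares; find a² by testing p − a² for a perfect square:
  101: 101 − 1² = 100 = 10² ⇒ 101 = 1² + 10².
  137: 137 − 1² = 136, 137 − 2² = 133, 137 − 3² = 128, 137 − 4² = 121 = 11² ⇒ 137 = 4² + 11².
  Combine using the Brahmagupta–Fibonacci identity (a² + b²)(c² + d²) = (ac − bd)² + (ad + bc)² = (ac + bd)² + (ad − bc)²:
  101 · 137 = 13837: from (1² + 10²)(4² + 11²), take (1·4 − 10·11, 1·11 + 10·4) = (4 − 110, 11 + 40) = (-106, 51); dropping signs (only squares matter) gives (106, 51); check 106² + 51² = 11236 + 2601 = 13837 ✓.
  Scale by k = 3: (3·106, 3·51) = (318, 153).
Step 4: Order so x ≤ y and verify: 153² + 318² = 23409 + 101124 = 124533 = n. ✓

n = 124533 = 153² + 318² (one valid representation with x ≤ y).


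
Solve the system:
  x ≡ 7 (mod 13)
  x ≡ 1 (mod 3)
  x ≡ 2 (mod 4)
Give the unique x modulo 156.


Moduli 13, 3, 4 are pairwise coprime; by CRT there is a unique solution modulo M = 13 · 3 · 4 = 156.
Solve pairwise, accumulating the modulus:
  Start with x ≡ 7 (mod 13).
  Combine with x ≡ 1 (mod 3): since gcd(13, 3) = 1, we get a unique residue mod 39.
    Write x = 7 + 13·t and substitute into x ≡ 1 (mod 3): 13·t ≡ 1 − 7 = -6 (mod 3).
    Reduce coefficients mod 3: 1·t ≡ 0 (mod 3).
    So t ≡ 0 (mod 3).
    Then x = 7 + 13·0 = 7, valid modulo lcm(13, 3) = 39: x ≡ 7 (mod 39).
  Combine with x ≡ 2 (mod 4): since gcd(39, 4) = 1, we get a unique residue mod 156.
    Write x = 7 + 39·t and substitute into x ≡ 2 (mod 4): 39·t ≡ 2 − 7 = -5 (mod 4).
    Reduce coefficients mod 4: 3·t ≡ 3 (mod 4).
    The inverse of 3 mod 4 is 3 (since 3·3 = 9 = 2·4 + 1), so t ≡ 3·3 = 9 ≡ 1 (mod 4).
    Then x = 7 + 39·1 = 46, valid modulo lcm(39, 4) = 156: x ≡ 46 (mod 156).
Verify: 46 mod 13 = 7 ✓, 46 mod 3 = 1 ✓, 46 mod 4 = 2 ✓.

x ≡ 46 (mod 156).


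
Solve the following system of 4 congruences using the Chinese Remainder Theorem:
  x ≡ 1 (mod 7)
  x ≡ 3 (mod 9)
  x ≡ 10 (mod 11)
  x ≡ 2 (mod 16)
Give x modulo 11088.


Product of moduli M = 7 · 9 · 11 · 16 = 11088.
Merge one congruence at a time:
  Start: x ≡ 1 (mod 7).
  Combine with x ≡ 3 (mod 9); new modulus lcm = 63.
    Write x = 1 + 7·t and substitute into x ≡ 3 (mod 9): 7·t ≡ 3 − 1 = 2 (mod 9).
    The inverse of 7 mod 9 is 4 (since 7·4 = 28 = 3·9 + 1), so t ≡ 4·2 = 8 ≡ 8 (mod 9).
    Then x = 1 + 7·8 = 57, valid modulo lcm(7, 9) = 63: x ≡ 57 (mod 63).
  Combine with x ≡ 10 (mod 11); new modulus lcm = 693.
    Write x = 57 + 63·t and substitute into x ≡ 10 (mod 11): 63·t ≡ 10 − 57 = -47 (mod 11).
    Reduce coefficients mod 11: 8·t ≡ 8 (mod 11).
    The inverse of 8 mod 11 is 7 (since 8·7 = 56 = 5·11 + 1), so t ≡ 7·8 = 56 ≡ 1 (mod 11).
    Then x = 57 + 63·1 = 120, valid modulo lcm(63, 11) = 693: x ≡ 120 (mod 693).
  Combine with x ≡ 2 (mod 16); new modulus lcm = 11088.
    Write x = 120 + 693·t and substitute into x ≡ 2 (mod 16): 693·t ≡ 2 − 120 = -118 (mod 16).
    Reduce coefficients mod 16: 5·t ≡ 10 (mod 16).
    The inverse of 5 mod 16 is 13 (since 5·13 = 65 = 4·16 + 1), so t ≡ 13·10 = 130 ≡ 2 (mod 16).
    Then x = 120 + 693·2 = 1506, valid modulo lcm(693, 16) = 11088: x ≡ 1506 (mod 11088).
Verify against each original: 1506 mod 7 = 1, 1506 mod 9 = 3, 1506 mod 11 = 10, 1506 mod 16 = 2.

x ≡ 1506 (mod 11088).


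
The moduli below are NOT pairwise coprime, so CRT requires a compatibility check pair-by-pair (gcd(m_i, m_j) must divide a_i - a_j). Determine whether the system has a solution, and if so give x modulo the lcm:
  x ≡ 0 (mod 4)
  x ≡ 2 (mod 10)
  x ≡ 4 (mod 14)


Moduli 4, 10, 14 are not pairwise coprime, so CRT works modulo lcm(m_i) when all pairwise compatibility conditions hold.
Pairwise compatibility: gcd(m_i, m_j) must divide a_i - a_j for every pair.
Merge one congruence at a time:
  Start: x ≡ 0 (mod 4).
  Combine with x ≡ 2 (mod 10): gcd(4, 10) = 2; 2 - 0 = 2, which IS divisible by 2, so compatible.
    Write x = 0 + 4·t and substitute into x ≡ 2 (mod 10): 4·t ≡ 2 − 0 = 2 (mod 10).
    Divide the congruence (and modulus) by g = 2: 2·t ≡ 1 (mod 5).
    The inverse of 2 mod 5 is 3 (since 2·3 = 6 = 1·5 + 1), so t ≡ 3·1 = 3 ≡ 3 (mod 5).
    Then x = 0 + 4·3 = 12, valid modulo lcm(4, 10) = 20: x ≡ 12 (mod 20).
  Combine with x ≡ 4 (mod 14): gcd(20, 14) = 2; 4 - 12 = -8, which IS divisible by 2, so compatible.
    Write x = 12 + 20·t and substitute into x ≡ 4 (mod 14): 20·t ≡ 4 − 12 = -8 (mod 14).
    Divide the congruence (and modulus) by g = 2: 10·t ≡ -4 (mod 7).
    Reduce coefficients mod 7: 3·t ≡ 3 (mod 7).
    The inverse of 3 mod 7 is 5 (since 3·5 = 15 = 2·7 + 1), so t ≡ 5·3 = 15 ≡ 1 (mod 7).
    Then x = 12 + 20·1 = 32, valid modulo lcm(20, 14) = 140: x ≡ 32 (mod 140).
Verify: 32 mod 4 = 0, 32 mod 10 = 2, 32 mod 14 = 4.

x ≡ 32 (mod 140).


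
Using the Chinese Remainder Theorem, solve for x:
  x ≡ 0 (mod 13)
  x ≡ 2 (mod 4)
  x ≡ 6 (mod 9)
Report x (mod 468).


Moduli 13, 4, 9 are pairwise coprime; by CRT there is a unique solution modulo M = 13 · 4 · 9 = 468.
Solve pairwise, accumulating the modulus:
  Start with x ≡ 0 (mod 13).
  Combine with x ≡ 2 (mod 4): since gcd(13, 4) = 1, we get a unique residue mod 52.
    Write x = 0 + 13·t and substitute into x ≡ 2 (mod 4): 13·t ≡ 2 − 0 = 2 (mod 4).
    Reduce coefficients mod 4: 1·t ≡ 2 (mod 4).
    So t ≡ 2 (mod 4).
    Then x = 0 + 13·2 = 26, valid modulo lcm(13, 4) = 52: x ≡ 26 (mod 52).
  Combine with x ≡ 6 (mod 9): since gcd(52, 9) = 1, we get a unique residue mod 468.
    Write x = 26 + 52·t and substitute into x ≡ 6 (mod 9): 52·t ≡ 6 − 26 = -20 (mod 9).
    Reduce coefficients mod 9: 7·t ≡ 7 (mod 9).
    The inverse of 7 mod 9 is 4 (since 7·4 = 28 = 3·9 + 1), so t ≡ 4·7 = 28 ≡ 1 (mod 9).
    Then x = 26 + 52·1 = 78, valid modulo lcm(52, 9) = 468: x ≡ 78 (mod 468).
Verify: 78 mod 13 = 0 ✓, 78 mod 4 = 2 ✓, 78 mod 9 = 6 ✓.

x ≡ 78 (mod 468).


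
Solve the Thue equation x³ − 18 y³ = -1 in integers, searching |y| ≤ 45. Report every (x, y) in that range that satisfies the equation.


The equation is x³ - 18y³ = -1. For fixed y, x³ = 18·y³ − 1, so a solution requires the RHS to be a perfect cube.
Strategy: iterate y from -45 to 45, compute RHS = 18·y³ − 1, and check whether it is a (positive or negative) perfect cube.
Check small values of y:
  y = 0: RHS = -1 = (-1)³ ⇒ x = -1 works.
  y = 1: RHS = 17 is not a perfect cube.
  y = -1: RHS = -19 is not a perfect cube.
  y = 2: RHS = 143 is not a perfect cube.
  y = -2: RHS = -145 is not a perfect cube.
  y = 3: RHS = 485 is not a perfect cube.
  y = -3: RHS = -487 is not a perfect cube.
Continuing the search up to |y| = 45 finds no further solutions beyond those listed.
Collected solutions: (-1, 0).

Solutions (with |y| ≤ 45): (-1, 0).
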